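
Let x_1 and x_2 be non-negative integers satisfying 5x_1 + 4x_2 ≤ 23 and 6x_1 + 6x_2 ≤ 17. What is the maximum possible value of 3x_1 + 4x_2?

8

(x_1,x_2)=(0,2) is feasible, giving 8.
(x_1,x_2)=(1,1) is feasible, giving 7.
(x_1,x_2)=(0,1) is feasible, giving 4.
No feasible integer point exceeds 8.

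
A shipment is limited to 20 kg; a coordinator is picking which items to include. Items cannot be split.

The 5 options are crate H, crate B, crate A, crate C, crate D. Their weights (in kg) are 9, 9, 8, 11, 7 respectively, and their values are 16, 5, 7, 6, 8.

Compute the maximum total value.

Allowing fractional choices, the relaxed optimum would be about 27.5, but items are indivisible.
crate H + crate D: weight 9 + 7 = 16 ≤ 20, value 16 + 8 = 24.
crate H + crate A: weight 9 + 8 = 17 ≤ 20, value 16 + 7 = 23.
crate H + crate C: weight 9 + 11 = 20 ≤ 20, value 16 + 6 = 22.
Best is crate H and crate D with total value 24.

24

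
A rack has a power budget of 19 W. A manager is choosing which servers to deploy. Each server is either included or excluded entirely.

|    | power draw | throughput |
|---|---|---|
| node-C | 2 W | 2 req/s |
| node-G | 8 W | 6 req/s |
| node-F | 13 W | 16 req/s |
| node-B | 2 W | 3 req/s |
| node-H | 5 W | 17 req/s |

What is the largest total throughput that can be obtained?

33

node-F + node-H: power draw 13 + 5 = 18 ≤ 19, throughput 16 + 17 = 33.
node-C + node-G + node-B + node-H: power draw 2 + 8 + 2 + 5 = 17 ≤ 19, throughput 2 + 6 + 3 + 17 = 28.
Best is node-F and node-H with total throughput 33.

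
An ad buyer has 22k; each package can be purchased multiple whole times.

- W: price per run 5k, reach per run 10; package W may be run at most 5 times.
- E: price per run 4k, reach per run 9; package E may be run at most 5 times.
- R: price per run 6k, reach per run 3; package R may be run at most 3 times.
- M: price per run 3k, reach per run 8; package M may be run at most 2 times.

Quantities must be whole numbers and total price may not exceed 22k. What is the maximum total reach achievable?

52

M has the best ratio (8/3); taking only M gives at most 2×8 = 16 (stopped by the supply cap of 2).
Mixing does better — 4×E and 2×M: price 22 ≤ 22, reach 4·9 + 2·8 = 52.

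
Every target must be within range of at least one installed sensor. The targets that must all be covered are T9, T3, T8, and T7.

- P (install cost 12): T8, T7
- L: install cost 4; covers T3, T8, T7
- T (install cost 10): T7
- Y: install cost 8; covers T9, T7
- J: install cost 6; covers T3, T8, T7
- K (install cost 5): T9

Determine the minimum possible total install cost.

Choose L and K: together they cover T9, T3, T8, T7 — every target.
Total install cost: 4 + 5 = 9.
No cover costs less than 9.

9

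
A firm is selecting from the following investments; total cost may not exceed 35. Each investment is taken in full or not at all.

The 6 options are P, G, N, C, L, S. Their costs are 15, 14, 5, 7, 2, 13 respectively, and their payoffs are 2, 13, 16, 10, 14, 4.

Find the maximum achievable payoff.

53

Allowing fractional choices, the relaxed optimum would be about 55.2, but investments are indivisible.
G + N + L + S: cost 14 + 5 + 2 + 13 = 34 ≤ 35, payoff 13 + 16 + 14 + 4 = 47.
G + N + C + L: cost 14 + 5 + 7 + 2 = 28 ≤ 35, payoff 13 + 16 + 10 + 14 = 53.
Best is G, N, C, and L with total payoff 53.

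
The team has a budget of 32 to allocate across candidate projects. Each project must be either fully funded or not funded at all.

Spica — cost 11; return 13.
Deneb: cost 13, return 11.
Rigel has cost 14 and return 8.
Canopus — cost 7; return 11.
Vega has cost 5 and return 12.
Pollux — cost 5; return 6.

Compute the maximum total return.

42

Take Spica, Canopus, Vega, and Pollux: cost 11 + 7 + 5 + 5 = 28 ≤ 32, return 13 + 11 + 12 + 6 = 42.
No other feasible combination does better.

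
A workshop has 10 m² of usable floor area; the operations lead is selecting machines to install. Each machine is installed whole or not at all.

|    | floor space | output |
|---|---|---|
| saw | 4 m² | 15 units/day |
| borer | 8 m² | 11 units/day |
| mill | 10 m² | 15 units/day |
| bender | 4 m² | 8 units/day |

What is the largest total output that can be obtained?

saw: floor space 4 ≤ 10, output 15.
mill: floor space 10 ≤ 10, output 15.
saw + bender: floor space 4 + 4 = 8 ≤ 10, output 15 + 8 = 23.
Best is saw and bender with total output 23.

23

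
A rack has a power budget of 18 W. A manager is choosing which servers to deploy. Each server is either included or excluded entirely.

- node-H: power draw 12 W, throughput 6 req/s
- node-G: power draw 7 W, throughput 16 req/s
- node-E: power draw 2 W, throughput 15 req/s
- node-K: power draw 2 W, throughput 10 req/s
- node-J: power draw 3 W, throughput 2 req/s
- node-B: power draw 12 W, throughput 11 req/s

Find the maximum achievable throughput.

43

Treat it as a binary knapsack problem.
Allowing fractional choices, the relaxed optimum would be about 47.4, but servers are indivisible.
node-G + node-E + node-K + node-J: power draw 7 + 2 + 2 + 3 = 14 ≤ 18, throughput 16 + 15 + 10 + 2 = 43.
node-G + node-E + node-K: power draw 7 + 2 + 2 = 11 ≤ 18, throughput 16 + 15 + 10 = 41.
node-E + node-K + node-B: power draw 2 + 2 + 12 = 16 ≤ 18, throughput 15 + 10 + 11 = 36.
Best is node-G, node-E, node-K, and node-J with total throughput 43.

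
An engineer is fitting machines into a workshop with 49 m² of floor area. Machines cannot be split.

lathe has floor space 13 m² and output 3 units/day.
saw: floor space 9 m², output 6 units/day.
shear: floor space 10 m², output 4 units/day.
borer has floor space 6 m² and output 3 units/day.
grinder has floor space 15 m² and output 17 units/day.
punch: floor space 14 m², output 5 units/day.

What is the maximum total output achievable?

Take saw, shear, grinder, and punch: floor space 9 + 10 + 15 + 14 = 48 ≤ 49, output 6 + 4 + 17 + 5 = 32.
No other feasible combination does better.

32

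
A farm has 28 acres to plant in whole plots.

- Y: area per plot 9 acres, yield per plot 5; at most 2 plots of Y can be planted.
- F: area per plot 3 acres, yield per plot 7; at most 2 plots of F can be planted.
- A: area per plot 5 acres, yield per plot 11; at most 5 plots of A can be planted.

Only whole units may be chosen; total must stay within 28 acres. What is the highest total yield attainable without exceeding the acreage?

This is a bounded integer knapsack.
Take 1×F and 5×A: area 28 ≤ 28, yield 1·7 + 5·11 = 62.
No other integer combination yields more.

62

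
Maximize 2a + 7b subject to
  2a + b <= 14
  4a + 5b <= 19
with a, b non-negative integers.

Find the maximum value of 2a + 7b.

23

The continuous relaxation peaks at (0, 3.8) with value 26.60; rounding to a feasible lattice point costs some objective.
(a,b)=(1,3): 2·1+1·3=5≤14, 4·1+5·3=19≤19, objective 23.
(a,b)=(0,3): 2·0+1·3=3≤14, 4·0+5·3=15≤19, objective 21.
(a,b)=(2,2): 2·2+1·2=6≤14, 4·2+5·2=18≤19, objective 18.
The best lattice point is (1,3), giving 23.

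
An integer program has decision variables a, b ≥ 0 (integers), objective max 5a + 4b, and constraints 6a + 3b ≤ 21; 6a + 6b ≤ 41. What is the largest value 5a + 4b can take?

(a,b)=(1,5): 6·1+3·5=21≤21, 6·1+6·5=36≤41, objective 25.
(a,b)=(0,6): 6·0+3·6=18≤21, 6·0+6·6=36≤41, objective 24.
The best lattice point is (1,5), giving 25.

25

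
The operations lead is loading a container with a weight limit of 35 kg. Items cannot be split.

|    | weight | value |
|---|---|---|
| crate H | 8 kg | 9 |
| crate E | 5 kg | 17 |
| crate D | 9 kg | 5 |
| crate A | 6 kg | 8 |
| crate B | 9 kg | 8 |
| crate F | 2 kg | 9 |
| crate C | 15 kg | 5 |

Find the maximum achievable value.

51

Allowing fractional choices, the relaxed optimum would be about 53.8, but items are indivisible.
crate H + crate E + crate D + crate A + crate F: weight 8 + 5 + 9 + 6 + 2 = 30 ≤ 35, value 9 + 17 + 5 + 8 + 9 = 48.
crate H + crate E + crate A + crate B + crate F: weight 8 + 5 + 6 + 9 + 2 = 30 ≤ 35, value 9 + 17 + 8 + 8 + 9 = 51.
Best is crate H, crate E, crate A, crate B, and crate F with total value 51.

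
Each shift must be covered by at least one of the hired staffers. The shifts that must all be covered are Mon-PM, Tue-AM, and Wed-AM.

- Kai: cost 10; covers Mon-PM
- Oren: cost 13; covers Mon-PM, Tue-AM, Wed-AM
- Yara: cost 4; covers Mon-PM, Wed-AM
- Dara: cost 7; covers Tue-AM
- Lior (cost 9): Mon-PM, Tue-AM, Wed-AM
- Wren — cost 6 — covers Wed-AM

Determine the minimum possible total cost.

This is an integer covering problem.
The greedy cost-per-new-shift heuristic would pick Yara and Dara for 11, but a cheaper cover exists.
Lior alone covers Mon-PM, Tue-AM, Wed-AM — every shift.
Total cost: 9.
No cover costs less than 9.

9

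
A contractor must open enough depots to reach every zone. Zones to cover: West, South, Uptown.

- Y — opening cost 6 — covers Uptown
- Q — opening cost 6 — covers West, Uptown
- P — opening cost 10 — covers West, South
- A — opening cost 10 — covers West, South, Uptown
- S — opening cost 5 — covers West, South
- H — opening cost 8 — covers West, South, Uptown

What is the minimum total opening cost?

The greedy cost-per-new-zone heuristic would pick S and Y for 11, but a cheaper cover exists.
H alone covers West, South, Uptown — every zone.
Total opening cost: 8.
No cover costs less than 8.

8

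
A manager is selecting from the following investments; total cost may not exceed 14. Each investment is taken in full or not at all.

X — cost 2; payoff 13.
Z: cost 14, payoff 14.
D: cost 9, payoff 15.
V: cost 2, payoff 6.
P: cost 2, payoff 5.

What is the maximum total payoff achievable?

34

Treat it as a binary knapsack problem.
Allowing fractional choices, the relaxed optimum would be about 37.3, but investments are indivisible.
X + D + P: cost 2 + 9 + 2 = 13 ≤ 14, payoff 13 + 15 + 5 = 33.
X + D: cost 2 + 9 = 11 ≤ 14, payoff 13 + 15 = 28.
X + D + V: cost 2 + 9 + 2 = 13 ≤ 14, payoff 13 + 15 + 6 = 34.
Best is X, D, and V with total payoff 34.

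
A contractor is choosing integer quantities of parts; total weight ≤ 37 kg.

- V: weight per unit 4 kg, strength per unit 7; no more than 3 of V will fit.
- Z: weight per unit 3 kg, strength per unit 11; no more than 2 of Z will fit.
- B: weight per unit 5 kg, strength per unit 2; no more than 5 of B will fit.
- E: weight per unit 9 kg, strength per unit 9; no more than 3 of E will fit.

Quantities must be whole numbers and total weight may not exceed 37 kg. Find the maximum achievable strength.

61

This is a bounded integer knapsack.
3×V, 2×Z, and 2×E: weight 36 ≤ 37, strength 3·7 + 2·11 + 2·9 = 61.
1×V, 2×Z, and 3×E: weight 37 ≤ 37, strength 1·7 + 2·11 + 3·9 = 56.
Best is 61.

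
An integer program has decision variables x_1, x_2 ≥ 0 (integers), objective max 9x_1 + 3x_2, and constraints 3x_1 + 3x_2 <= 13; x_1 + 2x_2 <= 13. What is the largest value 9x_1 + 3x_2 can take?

36

The continuous relaxation peaks at (4.33, 0) with value 39.00; rounding to a feasible lattice point costs some objective.
(x_1,x_2)=(4,0) is feasible, giving 36.
(x_1,x_2)=(3,1) is feasible, giving 30.
(x_1,x_2)=(3,0) is feasible, giving 27.
No feasible integer point exceeds 36.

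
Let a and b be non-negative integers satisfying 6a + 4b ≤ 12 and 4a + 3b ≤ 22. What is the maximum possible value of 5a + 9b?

27

(a,b)=(0,3): 6·0+4·3=12≤12, 4·0+3·3=9≤22, objective 27.
(a,b)=(0,2): 6·0+4·2=8≤12, 4·0+3·2=6≤22, objective 18.
No feasible integer point exceeds 27.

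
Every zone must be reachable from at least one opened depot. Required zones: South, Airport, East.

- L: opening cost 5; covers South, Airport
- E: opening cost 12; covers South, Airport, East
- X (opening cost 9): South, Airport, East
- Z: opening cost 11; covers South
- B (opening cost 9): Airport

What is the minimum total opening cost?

This is a weighted set-cover instance.
The greedy cost-per-new-zone heuristic would pick L and X for 14, but a cheaper cover exists.
X alone covers South, Airport, East — every zone.
Total opening cost: 9.
No cover costs less than 9.

9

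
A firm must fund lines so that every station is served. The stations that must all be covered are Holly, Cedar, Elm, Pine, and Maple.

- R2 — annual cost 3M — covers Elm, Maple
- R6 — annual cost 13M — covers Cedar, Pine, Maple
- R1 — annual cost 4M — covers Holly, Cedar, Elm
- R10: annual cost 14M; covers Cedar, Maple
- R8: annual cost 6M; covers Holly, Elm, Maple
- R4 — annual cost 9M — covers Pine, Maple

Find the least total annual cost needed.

The greedy cost-per-new-station heuristic would pick R1, R2, and R4 for 16, but a cheaper cover exists.
Choose R1 and R4: together they cover Holly, Cedar, Elm, Pine, Maple — every station.
Total annual cost: 4 + 9 = 13.
No cover costs less than 13.

13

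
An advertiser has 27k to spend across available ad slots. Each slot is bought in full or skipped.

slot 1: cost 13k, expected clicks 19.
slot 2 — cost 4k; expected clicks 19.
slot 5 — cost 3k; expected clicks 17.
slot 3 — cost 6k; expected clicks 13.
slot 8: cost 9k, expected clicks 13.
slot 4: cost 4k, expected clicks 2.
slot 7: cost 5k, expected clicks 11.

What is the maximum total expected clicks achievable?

Allowing fractional choices, the relaxed optimum would be about 73.2, but ad slots are indivisible.
slot 2 + slot 5 + slot 3 + slot 8 + slot 7: cost 4 + 3 + 6 + 9 + 5 = 27 ≤ 27, expected clicks 19 + 17 + 13 + 13 + 11 = 73.
slot 1 + slot 2 + slot 5 + slot 3: cost 13 + 4 + 3 + 6 = 26 ≤ 27, expected clicks 19 + 19 + 17 + 13 = 68.
slot 1 + slot 2 + slot 5 + slot 7: cost 13 + 4 + 3 + 5 = 25 ≤ 27, expected clicks 19 + 19 + 17 + 11 = 66.
Best is slot 2, slot 5, slot 3, slot 8, and slot 7 with total expected clicks 73.

73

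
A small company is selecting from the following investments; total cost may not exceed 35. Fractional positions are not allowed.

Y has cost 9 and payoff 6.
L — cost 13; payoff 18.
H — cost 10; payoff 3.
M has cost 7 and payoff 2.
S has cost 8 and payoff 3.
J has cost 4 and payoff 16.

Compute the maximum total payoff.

43

Allowing fractional choices, the relaxed optimum would be about 43.3, but investments are indivisible.
Y + L + M + J: cost 9 + 13 + 7 + 4 = 33 ≤ 35, payoff 6 + 18 + 2 + 16 = 42.
Y + L + S + J: cost 9 + 13 + 8 + 4 = 34 ≤ 35, payoff 6 + 18 + 3 + 16 = 43.
Y + L + J: cost 9 + 13 + 4 = 26 ≤ 35, payoff 6 + 18 + 16 = 40.
Best is Y, L, S, and J with total payoff 43.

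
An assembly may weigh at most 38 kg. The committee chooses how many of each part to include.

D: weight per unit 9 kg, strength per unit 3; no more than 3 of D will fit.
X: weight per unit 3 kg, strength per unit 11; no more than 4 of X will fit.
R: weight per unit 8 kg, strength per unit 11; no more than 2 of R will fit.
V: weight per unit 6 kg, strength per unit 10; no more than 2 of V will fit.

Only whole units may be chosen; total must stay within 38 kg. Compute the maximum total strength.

76

3×X, 2×R, and 2×V: weight 37 ≤ 38, strength 3·11 + 2·11 + 2·10 = 75.
4×X, 2×R, and 1×V: weight 34 ≤ 38, strength 4·11 + 2·11 + 1·10 = 76.
Best is 76.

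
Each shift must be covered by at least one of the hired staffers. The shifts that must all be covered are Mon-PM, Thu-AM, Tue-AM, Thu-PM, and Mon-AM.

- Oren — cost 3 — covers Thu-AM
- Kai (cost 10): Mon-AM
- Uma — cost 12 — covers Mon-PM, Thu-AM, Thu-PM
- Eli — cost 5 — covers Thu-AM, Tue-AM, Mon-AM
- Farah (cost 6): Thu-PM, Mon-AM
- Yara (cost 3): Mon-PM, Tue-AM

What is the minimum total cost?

The greedy cost-per-new-shift heuristic would pick Yara, Eli, and Farah for 14, but a cheaper cover exists.
Choose Oren, Farah, and Yara: together they cover Mon-PM, Thu-AM, Tue-AM, Thu-PM, Mon-AM — every shift.
Total cost: 3 + 6 + 3 = 12.
No cover costs less than 12.

12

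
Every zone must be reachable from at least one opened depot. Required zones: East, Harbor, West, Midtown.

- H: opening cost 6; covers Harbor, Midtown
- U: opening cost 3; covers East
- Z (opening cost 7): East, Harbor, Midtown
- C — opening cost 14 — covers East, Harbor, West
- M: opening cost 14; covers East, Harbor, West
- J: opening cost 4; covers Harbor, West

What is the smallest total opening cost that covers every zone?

The greedy cost-per-new-zone heuristic would pick J, U, and H for 13, but a cheaper cover exists.
Choose Z and J: together they cover East, Harbor, West, Midtown — every zone.
Total opening cost: 7 + 4 = 11.
No cover costs less than 11.

11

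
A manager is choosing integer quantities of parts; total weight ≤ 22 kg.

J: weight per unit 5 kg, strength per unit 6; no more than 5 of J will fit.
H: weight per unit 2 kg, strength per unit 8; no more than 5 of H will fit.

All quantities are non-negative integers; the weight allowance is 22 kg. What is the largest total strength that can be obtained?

52

This is a bounded integer knapsack.
H has the best ratio (8/2); taking only H gives at most 5×8 = 40 (stopped by the supply cap of 5).
Mixing does better — 2×J and 5×H: weight 20 ≤ 22, strength 2·6 + 5·8 = 52.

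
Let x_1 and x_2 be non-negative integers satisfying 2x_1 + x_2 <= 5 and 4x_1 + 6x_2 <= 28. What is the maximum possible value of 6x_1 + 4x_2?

The continuous relaxation peaks at (0.25, 4.5) with value 19.50; rounding to a feasible lattice point costs some objective.
(x_1,x_2)=(1,3) is feasible, giving 18.
(x_1,x_2)=(0,4) is feasible, giving 16.
(x_1,x_2)=(1,2) is feasible, giving 14.
The best lattice point is (1,3), giving 18.

18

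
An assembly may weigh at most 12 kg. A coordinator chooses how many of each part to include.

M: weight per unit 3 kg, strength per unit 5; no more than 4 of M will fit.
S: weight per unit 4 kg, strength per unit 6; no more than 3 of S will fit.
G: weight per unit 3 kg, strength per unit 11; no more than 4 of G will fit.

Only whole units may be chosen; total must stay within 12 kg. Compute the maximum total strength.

44

4×G: weight 12 ≤ 12, strength 4·11 = 44.
1×M and 3×G: weight 12 ≤ 12, strength 1·5 + 3·11 = 38.
Best is 44.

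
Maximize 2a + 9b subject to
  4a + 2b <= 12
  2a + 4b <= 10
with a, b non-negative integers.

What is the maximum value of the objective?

(a,b)=(1,2): 4·1+2·2=8≤12, 2·1+4·2=10≤10, objective 20.
(a,b)=(0,2): 4·0+2·2=4≤12, 2·0+4·2=8≤10, objective 18.
(a,b)=(2,1): 4·2+2·1=10≤12, 2·2+4·1=8≤10, objective 13.
Maximum is 20 at (a,b)=(1,2).

20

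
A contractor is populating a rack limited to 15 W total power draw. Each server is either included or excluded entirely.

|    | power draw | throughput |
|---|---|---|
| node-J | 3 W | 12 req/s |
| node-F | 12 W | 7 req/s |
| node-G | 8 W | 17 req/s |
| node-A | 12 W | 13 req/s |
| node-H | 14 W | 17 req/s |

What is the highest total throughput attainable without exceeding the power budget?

Treat it as a binary knapsack problem.
node-J + node-A: power draw 3 + 12 = 15 ≤ 15, throughput 12 + 13 = 25.
node-J + node-G: power draw 3 + 8 = 11 ≤ 15, throughput 12 + 17 = 29.
Best is node-J and node-G with total throughput 29.

29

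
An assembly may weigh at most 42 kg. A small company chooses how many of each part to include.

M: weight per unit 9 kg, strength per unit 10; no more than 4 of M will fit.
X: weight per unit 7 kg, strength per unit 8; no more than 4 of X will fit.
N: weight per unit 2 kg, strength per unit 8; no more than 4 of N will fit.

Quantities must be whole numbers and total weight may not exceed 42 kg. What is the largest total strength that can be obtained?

70

This is a bounded integer knapsack.
3×M, 1×X, and 4×N: weight 42 ≤ 42, strength 3·10 + 1·8 + 4·8 = 70.
2×M, 2×X, and 4×N: weight 40 ≤ 42, strength 2·10 + 2·8 + 4·8 = 68.
Best is 70.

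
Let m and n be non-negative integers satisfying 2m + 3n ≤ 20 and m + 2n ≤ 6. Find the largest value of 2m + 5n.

(m,n)=(0,3): 2·0+3·3=9≤20, 1·0+2·3=6≤6, objective 15.
(m,n)=(1,2): 2·1+3·2=8≤20, 1·1+2·2=5≤6, objective 12.
(m,n)=(0,2): 2·0+3·2=6≤20, 1·0+2·2=4≤6, objective 10.
No feasible integer point exceeds 15.

15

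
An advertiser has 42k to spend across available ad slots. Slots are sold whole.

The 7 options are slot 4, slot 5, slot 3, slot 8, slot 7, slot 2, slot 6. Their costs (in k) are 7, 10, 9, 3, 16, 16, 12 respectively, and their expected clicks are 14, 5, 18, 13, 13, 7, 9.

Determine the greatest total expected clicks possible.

59

Treat it as a binary knapsack problem.
slot 4 + slot 3 + slot 8 + slot 6: cost 7 + 9 + 3 + 12 = 31 ≤ 42, expected clicks 14 + 18 + 13 + 9 = 54.
slot 4 + slot 3 + slot 8 + slot 7: cost 7 + 9 + 3 + 16 = 35 ≤ 42, expected clicks 14 + 18 + 13 + 13 = 58.
slot 4 + slot 5 + slot 3 + slot 8 + slot 6: cost 7 + 10 + 9 + 3 + 12 = 41 ≤ 42, expected clicks 14 + 5 + 18 + 13 + 9 = 59.
Best is slot 4, slot 5, slot 3, slot 8, and slot 6 with total expected clicks 59.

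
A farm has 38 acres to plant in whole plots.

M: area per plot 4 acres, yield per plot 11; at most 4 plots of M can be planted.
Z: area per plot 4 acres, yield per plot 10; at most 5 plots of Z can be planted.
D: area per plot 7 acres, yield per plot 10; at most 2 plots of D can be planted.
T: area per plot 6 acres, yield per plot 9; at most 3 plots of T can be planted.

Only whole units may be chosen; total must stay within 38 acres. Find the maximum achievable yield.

94

M has the best ratio (11/4); taking only M gives at most 4×11 = 44 (stopped by the supply cap of 4).
Mixing does better — 4×M and 5×Z: area 36 ≤ 38, yield 4·11 + 5·10 = 94.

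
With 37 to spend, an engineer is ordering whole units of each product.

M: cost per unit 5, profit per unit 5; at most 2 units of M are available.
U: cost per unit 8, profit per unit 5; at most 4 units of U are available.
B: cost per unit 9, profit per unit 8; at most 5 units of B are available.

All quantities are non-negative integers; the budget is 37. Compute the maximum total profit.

M has the best ratio (5/5); taking only M gives at most 2×5 = 10 (stopped by the supply cap of 2).
Mixing does better — 2×M and 3×B: cost 37 ≤ 37, profit 2·5 + 3·8 = 34.

34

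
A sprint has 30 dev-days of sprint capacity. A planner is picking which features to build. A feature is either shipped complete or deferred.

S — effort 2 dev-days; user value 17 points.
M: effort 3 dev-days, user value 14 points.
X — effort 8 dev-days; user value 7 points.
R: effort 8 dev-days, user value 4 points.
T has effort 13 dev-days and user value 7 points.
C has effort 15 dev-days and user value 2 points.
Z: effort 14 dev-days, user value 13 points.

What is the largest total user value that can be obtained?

S + M + R + Z: effort 2 + 3 + 8 + 14 = 27 ≤ 30, user value 17 + 14 + 4 + 13 = 48.
S + M + X + Z: effort 2 + 3 + 8 + 14 = 27 ≤ 30, user value 17 + 14 + 7 + 13 = 51.
S + M + X + T: effort 2 + 3 + 8 + 13 = 26 ≤ 30, user value 17 + 14 + 7 + 7 = 45.
Best is S, M, X, and Z with total user value 51.

51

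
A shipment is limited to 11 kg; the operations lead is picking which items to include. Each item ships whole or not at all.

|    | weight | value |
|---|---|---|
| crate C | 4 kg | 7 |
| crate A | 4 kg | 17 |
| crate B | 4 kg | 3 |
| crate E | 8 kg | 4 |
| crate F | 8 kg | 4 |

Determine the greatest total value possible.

Allowing fractional choices, the relaxed optimum would be about 26.2, but items are indivisible.
crate A + crate B: weight 4 + 4 = 8 ≤ 11, value 17 + 3 = 20.
crate C + crate A: weight 4 + 4 = 8 ≤ 11, value 7 + 17 = 24.
Best is crate C and crate A with total value 24.

24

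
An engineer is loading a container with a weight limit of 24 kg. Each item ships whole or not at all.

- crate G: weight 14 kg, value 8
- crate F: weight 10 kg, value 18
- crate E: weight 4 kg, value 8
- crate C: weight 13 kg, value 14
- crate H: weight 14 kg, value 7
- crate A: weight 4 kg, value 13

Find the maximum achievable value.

39

Treat it as a binary knapsack problem.
crate E + crate C + crate A: weight 4 + 13 + 4 = 21 ≤ 24, value 8 + 14 + 13 = 35.
crate F + crate E + crate A: weight 10 + 4 + 4 = 18 ≤ 24, value 18 + 8 + 13 = 39.
Best is crate F, crate E, and crate A with total value 39.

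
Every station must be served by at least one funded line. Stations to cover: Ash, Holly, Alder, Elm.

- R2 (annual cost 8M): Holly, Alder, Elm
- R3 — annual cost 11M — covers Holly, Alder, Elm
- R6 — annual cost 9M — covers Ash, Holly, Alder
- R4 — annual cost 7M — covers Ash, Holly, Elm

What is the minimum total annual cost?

Choose R2 and R4: together they cover Ash, Holly, Alder, Elm — every station.
Total annual cost: 8 + 7 = 15.
No cover costs less than 15.

15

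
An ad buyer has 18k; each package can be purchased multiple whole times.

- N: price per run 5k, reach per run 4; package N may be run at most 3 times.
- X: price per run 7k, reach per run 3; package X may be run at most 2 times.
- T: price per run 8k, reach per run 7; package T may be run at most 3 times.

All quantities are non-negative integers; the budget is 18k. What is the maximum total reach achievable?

15

This is a bounded integer knapsack.
2×N and 1×T: price 18 ≤ 18, reach 2·4 + 1·7 = 15.
2×T: price 16 ≤ 18, reach 2·7 = 14.
Best is 15.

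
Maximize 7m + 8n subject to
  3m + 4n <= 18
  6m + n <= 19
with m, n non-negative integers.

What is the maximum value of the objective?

(m,n)=(2,3): 3·2+4·3=18≤18, 6·2+1·3=15≤19, objective 38.
(m,n)=(1,3): 3·1+4·3=15≤18, 6·1+1·3=9≤19, objective 31.
(m,n)=(2,2): 3·2+4·2=14≤18, 6·2+1·2=14≤19, objective 30.
(m,n)=(3,1): 3·3+4·1=13≤18, 6·3+1·1=19≤19, objective 29.
No feasible integer point exceeds 38.

38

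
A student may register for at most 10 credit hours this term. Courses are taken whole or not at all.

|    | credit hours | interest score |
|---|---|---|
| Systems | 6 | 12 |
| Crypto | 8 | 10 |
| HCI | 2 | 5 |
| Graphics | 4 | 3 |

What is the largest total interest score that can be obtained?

Allowing fractional choices, the relaxed optimum would be about 19.5, but courses are indivisible.
Crypto + HCI: credit hours 8 + 2 = 10 ≤ 10, interest score 10 + 5 = 15.
Systems + HCI: credit hours 6 + 2 = 8 ≤ 10, interest score 12 + 5 = 17.
Systems + Graphics: credit hours 6 + 4 = 10 ≤ 10, interest score 12 + 3 = 15.
Best is Systems and HCI with total interest score 17.

17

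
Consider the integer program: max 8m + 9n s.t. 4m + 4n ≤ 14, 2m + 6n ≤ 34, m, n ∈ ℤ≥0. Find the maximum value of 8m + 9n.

The continuous relaxation peaks at (0, 3.5) with value 31.50; rounding to a feasible lattice point costs some objective.
(m,n)=(0,3): 4·0+4·3=12≤14, 2·0+6·3=18≤34, objective 27.
(m,n)=(1,2): 4·1+4·2=12≤14, 2·1+6·2=14≤34, objective 26.
(m,n)=(0,2): 4·0+4·2=8≤14, 2·0+6·2=12≤34, objective 18.
No feasible integer point exceeds 27.

27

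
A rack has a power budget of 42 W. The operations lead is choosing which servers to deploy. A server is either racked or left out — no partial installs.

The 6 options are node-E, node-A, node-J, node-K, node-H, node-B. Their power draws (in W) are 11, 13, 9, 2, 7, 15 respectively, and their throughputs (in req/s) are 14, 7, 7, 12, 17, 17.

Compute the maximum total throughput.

60

This is an integer program with binary decision variables.
Take node-E, node-K, node-H, and node-B: power draw 11 + 2 + 7 + 15 = 35 ≤ 42, throughput 14 + 12 + 17 + 17 = 60.
No other feasible combination does better.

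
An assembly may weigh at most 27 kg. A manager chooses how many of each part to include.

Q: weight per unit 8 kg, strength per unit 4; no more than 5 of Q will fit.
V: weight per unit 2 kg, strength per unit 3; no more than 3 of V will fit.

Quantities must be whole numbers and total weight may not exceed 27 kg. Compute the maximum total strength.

3×Q and 1×V: weight 26 ≤ 27, strength 3·4 + 1·3 = 15.
2×Q and 3×V: weight 22 ≤ 27, strength 2·4 + 3·3 = 17.
Best is 17.

17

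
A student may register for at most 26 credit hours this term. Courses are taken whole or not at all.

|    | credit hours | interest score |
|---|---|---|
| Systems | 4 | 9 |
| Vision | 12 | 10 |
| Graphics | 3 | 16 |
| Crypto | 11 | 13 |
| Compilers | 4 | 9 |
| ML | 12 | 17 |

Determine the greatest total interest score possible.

51

Graphics + Crypto + ML: credit hours 3 + 11 + 12 = 26 ≤ 26, interest score 16 + 13 + 17 = 46.
Systems + Graphics + Crypto + Compilers: credit hours 4 + 3 + 11 + 4 = 22 ≤ 26, interest score 9 + 16 + 13 + 9 = 47.
Systems + Graphics + Compilers + ML: credit hours 4 + 3 + 4 + 12 = 23 ≤ 26, interest score 9 + 16 + 9 + 17 = 51.
Best is Systems, Graphics, Compilers, and ML with total interest score 51.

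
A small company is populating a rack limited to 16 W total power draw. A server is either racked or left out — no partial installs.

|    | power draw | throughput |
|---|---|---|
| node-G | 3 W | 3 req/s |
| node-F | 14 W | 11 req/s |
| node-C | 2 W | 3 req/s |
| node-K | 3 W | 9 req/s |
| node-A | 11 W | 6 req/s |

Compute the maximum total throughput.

Allowing fractional choices, the relaxed optimum would be about 21.3, but servers are indivisible.
node-C + node-K + node-A: power draw 2 + 3 + 11 = 16 ≤ 16, throughput 3 + 9 + 6 = 18.
node-G + node-C + node-K: power draw 3 + 2 + 3 = 8 ≤ 16, throughput 3 + 3 + 9 = 15.
Best is node-C, node-K, and node-A with total throughput 18.

18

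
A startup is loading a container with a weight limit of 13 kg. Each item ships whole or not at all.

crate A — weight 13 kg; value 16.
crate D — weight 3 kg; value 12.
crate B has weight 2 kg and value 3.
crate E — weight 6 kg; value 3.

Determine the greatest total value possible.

Take crate D, crate B, and crate E: weight 3 + 2 + 6 = 11 ≤ 13, value 12 + 3 + 3 = 18.
No other feasible combination does better.

18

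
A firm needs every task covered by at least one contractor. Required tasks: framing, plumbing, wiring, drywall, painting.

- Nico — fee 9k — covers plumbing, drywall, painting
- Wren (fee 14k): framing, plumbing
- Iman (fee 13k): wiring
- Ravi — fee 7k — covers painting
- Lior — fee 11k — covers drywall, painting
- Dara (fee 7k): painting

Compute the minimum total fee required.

Choose Nico, Wren, and Iman: together they cover framing, plumbing, wiring, drywall, painting — every task.
Total fee: 9 + 14 + 13 = 36.
No cover costs less than 36.

36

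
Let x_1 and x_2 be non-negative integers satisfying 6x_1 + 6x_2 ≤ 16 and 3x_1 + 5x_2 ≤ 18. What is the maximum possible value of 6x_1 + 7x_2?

(x_1,x_2)=(0,2) is feasible, giving 14.
(x_1,x_2)=(1,1) is feasible, giving 13.
(x_1,x_2)=(0,1) is feasible, giving 7.
The best lattice point is (0,2), giving 14.

14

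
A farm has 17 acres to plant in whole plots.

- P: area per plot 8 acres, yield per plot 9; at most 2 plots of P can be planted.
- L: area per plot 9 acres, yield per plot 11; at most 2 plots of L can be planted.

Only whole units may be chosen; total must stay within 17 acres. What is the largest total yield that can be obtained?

20

Take 1×P and 1×L: area 17 ≤ 17, yield 1·9 + 1·11 = 20.
No other integer combination yields more.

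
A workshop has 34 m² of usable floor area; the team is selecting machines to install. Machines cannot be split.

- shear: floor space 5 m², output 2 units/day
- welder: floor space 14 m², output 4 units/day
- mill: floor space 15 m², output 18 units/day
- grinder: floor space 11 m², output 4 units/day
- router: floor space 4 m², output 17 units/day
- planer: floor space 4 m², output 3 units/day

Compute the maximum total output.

mill + grinder + router: floor space 15 + 11 + 4 = 30 ≤ 34, output 18 + 4 + 17 = 39.
shear + mill + router + planer: floor space 5 + 15 + 4 + 4 = 28 ≤ 34, output 2 + 18 + 17 + 3 = 40.
mill + grinder + router + planer: floor space 15 + 11 + 4 + 4 = 34 ≤ 34, output 18 + 4 + 17 + 3 = 42.
Best is mill, grinder, router, and planer with total output 42.

42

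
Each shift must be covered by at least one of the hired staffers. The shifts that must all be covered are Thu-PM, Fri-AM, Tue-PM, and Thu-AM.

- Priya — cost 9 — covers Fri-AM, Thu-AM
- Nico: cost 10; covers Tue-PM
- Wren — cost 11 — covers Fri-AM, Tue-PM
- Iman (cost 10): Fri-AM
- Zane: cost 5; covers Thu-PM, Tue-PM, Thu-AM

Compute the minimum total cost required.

14

Choose Priya and Zane: together they cover Thu-PM, Fri-AM, Tue-PM, Thu-AM — every shift.
Total cost: 9 + 5 = 14.
No cover costs less than 14.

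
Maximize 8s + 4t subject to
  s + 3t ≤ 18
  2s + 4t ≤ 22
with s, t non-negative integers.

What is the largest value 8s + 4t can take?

(s,t)=(11,0): 1·11+3·0=11≤18, 2·11+4·0=22≤22, objective 88.
(s,t)=(10,0): 1·10+3·0=10≤18, 2·10+4·0=20≤22, objective 80.
Maximum is 88 at (s,t)=(11,0).

88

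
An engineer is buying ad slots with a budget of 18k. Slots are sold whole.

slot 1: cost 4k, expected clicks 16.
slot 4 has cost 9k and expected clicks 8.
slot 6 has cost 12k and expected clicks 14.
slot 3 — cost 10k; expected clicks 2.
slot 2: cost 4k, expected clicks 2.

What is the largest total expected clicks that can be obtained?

30

Allowing fractional choices, the relaxed optimum would be about 31.8, but ad slots are indivisible.
slot 1 + slot 4 + slot 2: cost 4 + 9 + 4 = 17 ≤ 18, expected clicks 16 + 8 + 2 = 26.
slot 1 + slot 4: cost 4 + 9 = 13 ≤ 18, expected clicks 16 + 8 = 24.
slot 1 + slot 6: cost 4 + 12 = 16 ≤ 18, expected clicks 16 + 14 = 30.
Best is slot 1 and slot 6 with total expected clicks 30.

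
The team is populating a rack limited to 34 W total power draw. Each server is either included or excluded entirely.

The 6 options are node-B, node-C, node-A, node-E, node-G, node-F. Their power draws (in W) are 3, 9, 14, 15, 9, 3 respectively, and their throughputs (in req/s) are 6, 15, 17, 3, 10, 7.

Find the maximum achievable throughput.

This is a 0-1 knapsack instance.
node-B + node-C + node-A + node-F: power draw 3 + 9 + 14 + 3 = 29 ≤ 34, throughput 6 + 15 + 17 + 7 = 45.
node-B + node-A + node-G + node-F: power draw 3 + 14 + 9 + 3 = 29 ≤ 34, throughput 6 + 17 + 10 + 7 = 40.
node-C + node-A + node-G: power draw 9 + 14 + 9 = 32 ≤ 34, throughput 15 + 17 + 10 = 42.
Best is node-B, node-C, node-A, and node-F with total throughput 45.

45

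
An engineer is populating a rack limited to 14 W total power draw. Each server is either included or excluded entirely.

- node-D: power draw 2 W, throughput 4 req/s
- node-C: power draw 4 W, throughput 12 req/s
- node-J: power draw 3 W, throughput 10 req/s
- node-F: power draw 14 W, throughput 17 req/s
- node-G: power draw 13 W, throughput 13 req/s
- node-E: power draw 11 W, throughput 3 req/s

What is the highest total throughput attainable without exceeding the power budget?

26

node-D + node-C + node-J: power draw 2 + 4 + 3 = 9 ≤ 14, throughput 4 + 12 + 10 = 26.
node-C + node-J: power draw 4 + 3 = 7 ≤ 14, throughput 12 + 10 = 22.
Best is node-D, node-C, and node-J with total throughput 26.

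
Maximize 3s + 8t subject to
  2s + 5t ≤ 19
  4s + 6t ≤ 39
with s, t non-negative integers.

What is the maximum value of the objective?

30

Relaxing integrality, the LP optimum is 30.40 at (s,t) = (0, 3.8), which is not an integer point.
(s,t)=(2,3) is feasible, giving 30.
(s,t)=(1,3) is feasible, giving 27.
Maximum is 30 at (s,t)=(2,3).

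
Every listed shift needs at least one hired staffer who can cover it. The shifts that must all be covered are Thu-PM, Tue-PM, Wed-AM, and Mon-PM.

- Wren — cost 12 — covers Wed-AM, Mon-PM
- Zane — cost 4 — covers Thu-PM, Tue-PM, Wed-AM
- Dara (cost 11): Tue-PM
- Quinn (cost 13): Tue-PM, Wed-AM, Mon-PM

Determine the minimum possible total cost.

16

Choose Wren and Zane: together they cover Thu-PM, Tue-PM, Wed-AM, Mon-PM — every shift.
Total cost: 12 + 4 = 16.
No cover costs less than 16.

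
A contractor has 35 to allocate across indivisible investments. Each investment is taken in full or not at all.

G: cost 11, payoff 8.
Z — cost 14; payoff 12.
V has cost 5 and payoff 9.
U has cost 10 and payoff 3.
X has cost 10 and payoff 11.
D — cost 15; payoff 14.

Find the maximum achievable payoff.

35

Treat it as a binary knapsack problem.
Allowing fractional choices, the relaxed optimum would be about 38.3, but investments are indivisible.
V + X + D: cost 5 + 10 + 15 = 30 ≤ 35, payoff 9 + 11 + 14 = 34.
Z + V + D: cost 14 + 5 + 15 = 34 ≤ 35, payoff 12 + 9 + 14 = 35.
Best is Z, V, and D with total payoff 35.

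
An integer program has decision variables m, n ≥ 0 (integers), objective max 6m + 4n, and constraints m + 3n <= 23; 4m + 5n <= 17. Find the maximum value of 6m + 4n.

24

(m,n)=(4,0) is feasible, giving 24.
(m,n)=(3,1) is feasible, giving 22.
(m,n)=(3,0) is feasible, giving 18.
Maximum is 24 at (m,n)=(4,0).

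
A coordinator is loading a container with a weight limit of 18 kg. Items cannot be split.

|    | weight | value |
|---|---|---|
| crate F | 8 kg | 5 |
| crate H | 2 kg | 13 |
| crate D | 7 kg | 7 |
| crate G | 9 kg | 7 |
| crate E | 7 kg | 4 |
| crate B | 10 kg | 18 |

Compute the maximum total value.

Allowing fractional choices, the relaxed optimum would be about 37.0, but items are indivisible.
crate H + crate B: weight 2 + 10 = 12 ≤ 18, value 13 + 18 = 31.
crate H + crate D + crate G: weight 2 + 7 + 9 = 18 ≤ 18, value 13 + 7 + 7 = 27.
crate F + crate H + crate D: weight 8 + 2 + 7 = 17 ≤ 18, value 5 + 13 + 7 = 25.
Best is crate H and crate B with total value 31.

31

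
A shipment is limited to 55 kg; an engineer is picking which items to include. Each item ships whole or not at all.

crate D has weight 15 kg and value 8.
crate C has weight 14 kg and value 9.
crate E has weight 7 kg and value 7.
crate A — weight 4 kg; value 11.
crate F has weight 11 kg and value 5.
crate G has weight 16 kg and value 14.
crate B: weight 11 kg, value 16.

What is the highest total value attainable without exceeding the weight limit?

This is a 0-1 knapsack instance.
Take crate C, crate E, crate A, crate G, and crate B: weight 14 + 7 + 4 + 16 + 11 = 52 ≤ 55, value 9 + 7 + 11 + 14 + 16 = 57.
No other feasible combination does better.

57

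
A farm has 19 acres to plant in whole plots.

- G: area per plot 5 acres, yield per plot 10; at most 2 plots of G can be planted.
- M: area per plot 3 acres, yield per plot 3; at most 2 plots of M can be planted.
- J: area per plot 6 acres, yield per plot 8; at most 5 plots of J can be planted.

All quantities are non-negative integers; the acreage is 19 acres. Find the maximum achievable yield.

This is a bounded integer knapsack.
G has the best ratio (10/5); taking only G gives at most 2×10 = 20 (stopped by the supply cap of 2).
Mixing does better — 2×G, 1×M, and 1×J: area 19 ≤ 19, yield 2·10 + 1·3 + 1·8 = 31.

31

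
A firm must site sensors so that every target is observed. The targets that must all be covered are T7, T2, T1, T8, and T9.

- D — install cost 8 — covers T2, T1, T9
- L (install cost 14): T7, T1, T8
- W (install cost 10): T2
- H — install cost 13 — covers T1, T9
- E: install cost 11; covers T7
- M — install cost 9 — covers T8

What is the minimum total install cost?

22

This is an integer covering problem.
Choose D and L: together they cover T7, T2, T1, T8, T9 — every target.
Total install cost: 8 + 14 = 22.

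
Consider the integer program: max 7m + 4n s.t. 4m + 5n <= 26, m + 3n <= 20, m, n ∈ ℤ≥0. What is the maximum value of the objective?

42

Relaxing integrality, the LP optimum is 45.50 at (m,n) = (6.5, 0), which is not an integer point.
(m,n)=(6,0): 4·6+5·0=24≤26, 1·6+3·0=6≤20, objective 42.
(m,n)=(5,1): 4·5+5·1=25≤26, 1·5+3·1=8≤20, objective 39.
(m,n)=(5,0): 4·5+5·0=20≤26, 1·5+3·0=5≤20, objective 35.
No feasible integer point exceeds 42.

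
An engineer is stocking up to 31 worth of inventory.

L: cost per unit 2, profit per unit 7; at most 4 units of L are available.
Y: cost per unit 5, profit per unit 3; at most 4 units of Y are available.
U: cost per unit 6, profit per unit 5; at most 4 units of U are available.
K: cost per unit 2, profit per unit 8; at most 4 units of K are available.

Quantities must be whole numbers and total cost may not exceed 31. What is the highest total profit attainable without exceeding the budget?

Take 4×L, 2×U, and 4×K: cost 28 ≤ 31, profit 4·7 + 2·5 + 4·8 = 70.
K has the best ratio (8/2) and is taken to its limit of 4; remaining capacity is filled optimally with the others.

70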